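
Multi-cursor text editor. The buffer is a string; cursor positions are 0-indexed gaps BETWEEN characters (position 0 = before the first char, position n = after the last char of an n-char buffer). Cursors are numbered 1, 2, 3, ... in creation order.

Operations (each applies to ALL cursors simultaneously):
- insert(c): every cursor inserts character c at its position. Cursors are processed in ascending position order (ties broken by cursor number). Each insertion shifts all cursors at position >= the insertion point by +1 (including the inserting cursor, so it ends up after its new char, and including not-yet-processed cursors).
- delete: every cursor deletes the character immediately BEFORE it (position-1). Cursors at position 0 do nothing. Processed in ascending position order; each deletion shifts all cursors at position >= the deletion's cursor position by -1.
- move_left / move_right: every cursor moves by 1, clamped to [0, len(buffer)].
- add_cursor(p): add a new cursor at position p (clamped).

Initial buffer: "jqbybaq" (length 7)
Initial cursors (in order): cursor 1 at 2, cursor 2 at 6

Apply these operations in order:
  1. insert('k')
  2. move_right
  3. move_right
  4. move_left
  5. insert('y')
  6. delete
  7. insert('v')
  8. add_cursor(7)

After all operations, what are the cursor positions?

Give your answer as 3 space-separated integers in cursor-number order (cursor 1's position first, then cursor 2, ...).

Answer: 5 10 7

Derivation:
After op 1 (insert('k')): buffer="jqkbybakq" (len 9), cursors c1@3 c2@8, authorship ..1....2.
After op 2 (move_right): buffer="jqkbybakq" (len 9), cursors c1@4 c2@9, authorship ..1....2.
After op 3 (move_right): buffer="jqkbybakq" (len 9), cursors c1@5 c2@9, authorship ..1....2.
After op 4 (move_left): buffer="jqkbybakq" (len 9), cursors c1@4 c2@8, authorship ..1....2.
After op 5 (insert('y')): buffer="jqkbyybakyq" (len 11), cursors c1@5 c2@10, authorship ..1.1...22.
After op 6 (delete): buffer="jqkbybakq" (len 9), cursors c1@4 c2@8, authorship ..1....2.
After op 7 (insert('v')): buffer="jqkbvybakvq" (len 11), cursors c1@5 c2@10, authorship ..1.1...22.
After op 8 (add_cursor(7)): buffer="jqkbvybakvq" (len 11), cursors c1@5 c3@7 c2@10, authorship ..1.1...22.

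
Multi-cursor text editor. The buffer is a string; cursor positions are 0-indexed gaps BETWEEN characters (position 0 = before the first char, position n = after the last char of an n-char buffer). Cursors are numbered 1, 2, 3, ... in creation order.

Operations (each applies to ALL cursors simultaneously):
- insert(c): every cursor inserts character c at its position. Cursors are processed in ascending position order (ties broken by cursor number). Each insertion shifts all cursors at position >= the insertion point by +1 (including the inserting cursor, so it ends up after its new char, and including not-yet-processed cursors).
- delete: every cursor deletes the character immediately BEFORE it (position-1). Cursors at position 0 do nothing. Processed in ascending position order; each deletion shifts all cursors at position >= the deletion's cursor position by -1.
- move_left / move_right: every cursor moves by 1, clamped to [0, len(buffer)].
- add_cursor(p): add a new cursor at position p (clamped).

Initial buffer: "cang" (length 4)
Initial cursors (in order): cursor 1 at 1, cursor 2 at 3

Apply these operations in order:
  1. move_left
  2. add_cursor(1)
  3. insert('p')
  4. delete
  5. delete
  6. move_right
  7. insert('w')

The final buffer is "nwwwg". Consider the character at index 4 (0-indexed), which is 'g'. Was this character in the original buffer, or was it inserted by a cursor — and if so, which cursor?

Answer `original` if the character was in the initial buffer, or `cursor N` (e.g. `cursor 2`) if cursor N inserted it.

Answer: original

Derivation:
After op 1 (move_left): buffer="cang" (len 4), cursors c1@0 c2@2, authorship ....
After op 2 (add_cursor(1)): buffer="cang" (len 4), cursors c1@0 c3@1 c2@2, authorship ....
After op 3 (insert('p')): buffer="pcpapng" (len 7), cursors c1@1 c3@3 c2@5, authorship 1.3.2..
After op 4 (delete): buffer="cang" (len 4), cursors c1@0 c3@1 c2@2, authorship ....
After op 5 (delete): buffer="ng" (len 2), cursors c1@0 c2@0 c3@0, authorship ..
After op 6 (move_right): buffer="ng" (len 2), cursors c1@1 c2@1 c3@1, authorship ..
After op 7 (insert('w')): buffer="nwwwg" (len 5), cursors c1@4 c2@4 c3@4, authorship .123.
Authorship (.=original, N=cursor N): . 1 2 3 .
Index 4: author = original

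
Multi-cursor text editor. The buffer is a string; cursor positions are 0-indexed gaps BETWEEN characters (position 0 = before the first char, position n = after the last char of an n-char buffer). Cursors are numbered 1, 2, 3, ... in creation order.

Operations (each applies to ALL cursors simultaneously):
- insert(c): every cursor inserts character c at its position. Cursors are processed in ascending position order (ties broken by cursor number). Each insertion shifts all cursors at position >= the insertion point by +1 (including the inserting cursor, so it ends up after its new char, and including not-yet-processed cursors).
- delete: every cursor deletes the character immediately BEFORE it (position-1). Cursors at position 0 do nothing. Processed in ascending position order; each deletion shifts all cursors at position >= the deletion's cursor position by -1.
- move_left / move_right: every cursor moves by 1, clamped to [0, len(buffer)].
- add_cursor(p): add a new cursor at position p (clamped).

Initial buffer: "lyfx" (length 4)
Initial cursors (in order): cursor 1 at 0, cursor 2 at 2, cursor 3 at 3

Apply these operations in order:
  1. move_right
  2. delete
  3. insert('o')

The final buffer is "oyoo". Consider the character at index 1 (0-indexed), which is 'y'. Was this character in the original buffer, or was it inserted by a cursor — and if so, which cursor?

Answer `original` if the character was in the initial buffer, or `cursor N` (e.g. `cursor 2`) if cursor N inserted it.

Answer: original

Derivation:
After op 1 (move_right): buffer="lyfx" (len 4), cursors c1@1 c2@3 c3@4, authorship ....
After op 2 (delete): buffer="y" (len 1), cursors c1@0 c2@1 c3@1, authorship .
After op 3 (insert('o')): buffer="oyoo" (len 4), cursors c1@1 c2@4 c3@4, authorship 1.23
Authorship (.=original, N=cursor N): 1 . 2 3
Index 1: author = original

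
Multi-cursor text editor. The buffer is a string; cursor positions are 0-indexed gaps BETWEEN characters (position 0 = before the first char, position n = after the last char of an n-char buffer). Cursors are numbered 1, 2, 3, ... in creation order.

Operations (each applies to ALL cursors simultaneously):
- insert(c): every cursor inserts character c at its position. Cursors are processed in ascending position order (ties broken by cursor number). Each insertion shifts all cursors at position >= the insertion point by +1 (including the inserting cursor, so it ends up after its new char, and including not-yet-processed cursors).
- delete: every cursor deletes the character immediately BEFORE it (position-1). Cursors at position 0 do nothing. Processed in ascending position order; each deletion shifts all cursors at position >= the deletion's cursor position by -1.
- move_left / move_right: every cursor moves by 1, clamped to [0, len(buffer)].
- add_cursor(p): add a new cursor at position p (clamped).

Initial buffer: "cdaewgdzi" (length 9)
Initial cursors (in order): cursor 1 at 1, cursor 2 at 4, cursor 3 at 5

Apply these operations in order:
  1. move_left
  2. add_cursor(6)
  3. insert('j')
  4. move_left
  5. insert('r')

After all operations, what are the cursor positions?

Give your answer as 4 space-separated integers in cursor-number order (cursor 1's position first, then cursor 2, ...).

After op 1 (move_left): buffer="cdaewgdzi" (len 9), cursors c1@0 c2@3 c3@4, authorship .........
After op 2 (add_cursor(6)): buffer="cdaewgdzi" (len 9), cursors c1@0 c2@3 c3@4 c4@6, authorship .........
After op 3 (insert('j')): buffer="jcdajejwgjdzi" (len 13), cursors c1@1 c2@5 c3@7 c4@10, authorship 1...2.3..4...
After op 4 (move_left): buffer="jcdajejwgjdzi" (len 13), cursors c1@0 c2@4 c3@6 c4@9, authorship 1...2.3..4...
After op 5 (insert('r')): buffer="rjcdarjerjwgrjdzi" (len 17), cursors c1@1 c2@6 c3@9 c4@13, authorship 11...22.33..44...

Answer: 1 6 9 13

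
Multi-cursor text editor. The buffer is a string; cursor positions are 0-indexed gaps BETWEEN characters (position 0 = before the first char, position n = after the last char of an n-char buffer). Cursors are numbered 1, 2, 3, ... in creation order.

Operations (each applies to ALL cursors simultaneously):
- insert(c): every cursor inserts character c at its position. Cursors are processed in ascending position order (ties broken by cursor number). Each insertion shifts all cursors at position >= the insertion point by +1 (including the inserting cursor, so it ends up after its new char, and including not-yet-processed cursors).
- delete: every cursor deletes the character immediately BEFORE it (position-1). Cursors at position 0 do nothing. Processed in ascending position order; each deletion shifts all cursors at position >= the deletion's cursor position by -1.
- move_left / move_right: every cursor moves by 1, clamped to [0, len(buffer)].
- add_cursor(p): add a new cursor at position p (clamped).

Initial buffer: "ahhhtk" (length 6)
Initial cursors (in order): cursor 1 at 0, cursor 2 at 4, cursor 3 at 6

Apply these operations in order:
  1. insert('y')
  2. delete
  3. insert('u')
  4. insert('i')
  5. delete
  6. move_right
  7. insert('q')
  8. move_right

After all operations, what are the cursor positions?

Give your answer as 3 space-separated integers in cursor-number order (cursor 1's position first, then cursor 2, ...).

After op 1 (insert('y')): buffer="yahhhytky" (len 9), cursors c1@1 c2@6 c3@9, authorship 1....2..3
After op 2 (delete): buffer="ahhhtk" (len 6), cursors c1@0 c2@4 c3@6, authorship ......
After op 3 (insert('u')): buffer="uahhhutku" (len 9), cursors c1@1 c2@6 c3@9, authorship 1....2..3
After op 4 (insert('i')): buffer="uiahhhuitkui" (len 12), cursors c1@2 c2@8 c3@12, authorship 11....22..33
After op 5 (delete): buffer="uahhhutku" (len 9), cursors c1@1 c2@6 c3@9, authorship 1....2..3
After op 6 (move_right): buffer="uahhhutku" (len 9), cursors c1@2 c2@7 c3@9, authorship 1....2..3
After op 7 (insert('q')): buffer="uaqhhhutqkuq" (len 12), cursors c1@3 c2@9 c3@12, authorship 1.1...2.2.33
After op 8 (move_right): buffer="uaqhhhutqkuq" (len 12), cursors c1@4 c2@10 c3@12, authorship 1.1...2.2.33

Answer: 4 10 12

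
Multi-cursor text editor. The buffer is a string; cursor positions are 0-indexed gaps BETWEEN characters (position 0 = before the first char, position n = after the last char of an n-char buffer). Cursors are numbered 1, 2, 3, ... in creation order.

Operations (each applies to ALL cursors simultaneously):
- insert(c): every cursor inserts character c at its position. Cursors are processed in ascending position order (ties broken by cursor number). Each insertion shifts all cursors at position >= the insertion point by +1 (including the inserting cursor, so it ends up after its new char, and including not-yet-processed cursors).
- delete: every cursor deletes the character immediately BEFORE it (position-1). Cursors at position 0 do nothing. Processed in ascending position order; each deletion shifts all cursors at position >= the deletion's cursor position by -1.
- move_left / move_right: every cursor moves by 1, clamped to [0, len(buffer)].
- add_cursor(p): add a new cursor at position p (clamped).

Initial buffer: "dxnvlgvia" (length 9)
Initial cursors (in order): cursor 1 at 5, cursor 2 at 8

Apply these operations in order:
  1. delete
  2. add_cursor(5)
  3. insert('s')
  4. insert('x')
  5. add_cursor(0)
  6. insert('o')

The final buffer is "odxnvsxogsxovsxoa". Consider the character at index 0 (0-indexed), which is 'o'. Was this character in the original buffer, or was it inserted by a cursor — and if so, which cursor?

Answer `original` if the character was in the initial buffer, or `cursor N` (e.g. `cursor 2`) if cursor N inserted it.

Answer: cursor 4

Derivation:
After op 1 (delete): buffer="dxnvgva" (len 7), cursors c1@4 c2@6, authorship .......
After op 2 (add_cursor(5)): buffer="dxnvgva" (len 7), cursors c1@4 c3@5 c2@6, authorship .......
After op 3 (insert('s')): buffer="dxnvsgsvsa" (len 10), cursors c1@5 c3@7 c2@9, authorship ....1.3.2.
After op 4 (insert('x')): buffer="dxnvsxgsxvsxa" (len 13), cursors c1@6 c3@9 c2@12, authorship ....11.33.22.
After op 5 (add_cursor(0)): buffer="dxnvsxgsxvsxa" (len 13), cursors c4@0 c1@6 c3@9 c2@12, authorship ....11.33.22.
After op 6 (insert('o')): buffer="odxnvsxogsxovsxoa" (len 17), cursors c4@1 c1@8 c3@12 c2@16, authorship 4....111.333.222.
Authorship (.=original, N=cursor N): 4 . . . . 1 1 1 . 3 3 3 . 2 2 2 .
Index 0: author = 4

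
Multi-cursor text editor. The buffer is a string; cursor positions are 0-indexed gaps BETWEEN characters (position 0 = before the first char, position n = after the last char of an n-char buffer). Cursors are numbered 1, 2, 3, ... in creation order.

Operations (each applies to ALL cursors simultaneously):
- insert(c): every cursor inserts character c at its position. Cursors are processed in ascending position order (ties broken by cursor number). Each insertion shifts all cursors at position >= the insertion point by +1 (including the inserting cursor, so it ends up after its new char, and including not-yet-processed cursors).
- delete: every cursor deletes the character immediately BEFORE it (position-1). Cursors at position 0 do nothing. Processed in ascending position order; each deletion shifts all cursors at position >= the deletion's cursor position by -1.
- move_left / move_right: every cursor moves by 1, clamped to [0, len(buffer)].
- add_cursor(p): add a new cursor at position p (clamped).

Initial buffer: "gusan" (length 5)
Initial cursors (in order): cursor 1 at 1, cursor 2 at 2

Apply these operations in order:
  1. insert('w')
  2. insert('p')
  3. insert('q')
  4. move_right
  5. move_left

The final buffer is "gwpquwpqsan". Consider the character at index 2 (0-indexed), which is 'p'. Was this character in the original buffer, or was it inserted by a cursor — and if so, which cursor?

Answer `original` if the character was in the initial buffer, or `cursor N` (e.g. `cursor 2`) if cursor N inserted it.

After op 1 (insert('w')): buffer="gwuwsan" (len 7), cursors c1@2 c2@4, authorship .1.2...
After op 2 (insert('p')): buffer="gwpuwpsan" (len 9), cursors c1@3 c2@6, authorship .11.22...
After op 3 (insert('q')): buffer="gwpquwpqsan" (len 11), cursors c1@4 c2@8, authorship .111.222...
After op 4 (move_right): buffer="gwpquwpqsan" (len 11), cursors c1@5 c2@9, authorship .111.222...
After op 5 (move_left): buffer="gwpquwpqsan" (len 11), cursors c1@4 c2@8, authorship .111.222...
Authorship (.=original, N=cursor N): . 1 1 1 . 2 2 2 . . .
Index 2: author = 1

Answer: cursor 1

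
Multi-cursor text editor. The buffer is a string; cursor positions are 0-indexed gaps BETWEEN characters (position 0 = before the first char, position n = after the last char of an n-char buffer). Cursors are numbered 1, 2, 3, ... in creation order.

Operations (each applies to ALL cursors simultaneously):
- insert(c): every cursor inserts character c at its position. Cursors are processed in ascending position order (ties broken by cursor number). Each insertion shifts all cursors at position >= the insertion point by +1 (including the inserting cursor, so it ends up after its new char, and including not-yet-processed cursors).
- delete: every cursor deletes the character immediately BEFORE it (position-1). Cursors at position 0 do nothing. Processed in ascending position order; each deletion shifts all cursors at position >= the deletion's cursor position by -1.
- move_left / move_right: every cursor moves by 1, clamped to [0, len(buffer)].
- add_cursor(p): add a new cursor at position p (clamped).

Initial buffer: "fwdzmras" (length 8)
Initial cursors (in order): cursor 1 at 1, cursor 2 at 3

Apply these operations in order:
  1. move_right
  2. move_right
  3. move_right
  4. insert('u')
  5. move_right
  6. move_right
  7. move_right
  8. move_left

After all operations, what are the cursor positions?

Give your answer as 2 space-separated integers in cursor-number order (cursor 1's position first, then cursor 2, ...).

Answer: 7 9

Derivation:
After op 1 (move_right): buffer="fwdzmras" (len 8), cursors c1@2 c2@4, authorship ........
After op 2 (move_right): buffer="fwdzmras" (len 8), cursors c1@3 c2@5, authorship ........
After op 3 (move_right): buffer="fwdzmras" (len 8), cursors c1@4 c2@6, authorship ........
After op 4 (insert('u')): buffer="fwdzumruas" (len 10), cursors c1@5 c2@8, authorship ....1..2..
After op 5 (move_right): buffer="fwdzumruas" (len 10), cursors c1@6 c2@9, authorship ....1..2..
After op 6 (move_right): buffer="fwdzumruas" (len 10), cursors c1@7 c2@10, authorship ....1..2..
After op 7 (move_right): buffer="fwdzumruas" (len 10), cursors c1@8 c2@10, authorship ....1..2..
After op 8 (move_left): buffer="fwdzumruas" (len 10), cursors c1@7 c2@9, authorship ....1..2..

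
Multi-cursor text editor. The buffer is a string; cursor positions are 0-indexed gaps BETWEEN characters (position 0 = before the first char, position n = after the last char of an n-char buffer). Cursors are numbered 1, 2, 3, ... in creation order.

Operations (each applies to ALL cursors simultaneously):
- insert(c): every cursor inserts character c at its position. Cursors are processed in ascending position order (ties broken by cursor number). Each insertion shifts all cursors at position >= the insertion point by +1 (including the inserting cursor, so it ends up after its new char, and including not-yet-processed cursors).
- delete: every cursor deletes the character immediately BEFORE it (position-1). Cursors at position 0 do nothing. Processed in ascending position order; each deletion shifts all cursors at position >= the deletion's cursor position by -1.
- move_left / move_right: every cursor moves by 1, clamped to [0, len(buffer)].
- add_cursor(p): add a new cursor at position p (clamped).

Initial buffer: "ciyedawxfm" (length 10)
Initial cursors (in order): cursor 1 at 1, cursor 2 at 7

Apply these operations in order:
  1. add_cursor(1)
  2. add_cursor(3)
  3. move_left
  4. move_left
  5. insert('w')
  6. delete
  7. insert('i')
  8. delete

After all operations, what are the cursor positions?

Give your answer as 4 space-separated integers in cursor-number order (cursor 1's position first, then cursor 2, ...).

Answer: 0 5 0 1

Derivation:
After op 1 (add_cursor(1)): buffer="ciyedawxfm" (len 10), cursors c1@1 c3@1 c2@7, authorship ..........
After op 2 (add_cursor(3)): buffer="ciyedawxfm" (len 10), cursors c1@1 c3@1 c4@3 c2@7, authorship ..........
After op 3 (move_left): buffer="ciyedawxfm" (len 10), cursors c1@0 c3@0 c4@2 c2@6, authorship ..........
After op 4 (move_left): buffer="ciyedawxfm" (len 10), cursors c1@0 c3@0 c4@1 c2@5, authorship ..........
After op 5 (insert('w')): buffer="wwcwiyedwawxfm" (len 14), cursors c1@2 c3@2 c4@4 c2@9, authorship 13.4....2.....
After op 6 (delete): buffer="ciyedawxfm" (len 10), cursors c1@0 c3@0 c4@1 c2@5, authorship ..........
After op 7 (insert('i')): buffer="iiciiyediawxfm" (len 14), cursors c1@2 c3@2 c4@4 c2@9, authorship 13.4....2.....
After op 8 (delete): buffer="ciyedawxfm" (len 10), cursors c1@0 c3@0 c4@1 c2@5, authorship ..........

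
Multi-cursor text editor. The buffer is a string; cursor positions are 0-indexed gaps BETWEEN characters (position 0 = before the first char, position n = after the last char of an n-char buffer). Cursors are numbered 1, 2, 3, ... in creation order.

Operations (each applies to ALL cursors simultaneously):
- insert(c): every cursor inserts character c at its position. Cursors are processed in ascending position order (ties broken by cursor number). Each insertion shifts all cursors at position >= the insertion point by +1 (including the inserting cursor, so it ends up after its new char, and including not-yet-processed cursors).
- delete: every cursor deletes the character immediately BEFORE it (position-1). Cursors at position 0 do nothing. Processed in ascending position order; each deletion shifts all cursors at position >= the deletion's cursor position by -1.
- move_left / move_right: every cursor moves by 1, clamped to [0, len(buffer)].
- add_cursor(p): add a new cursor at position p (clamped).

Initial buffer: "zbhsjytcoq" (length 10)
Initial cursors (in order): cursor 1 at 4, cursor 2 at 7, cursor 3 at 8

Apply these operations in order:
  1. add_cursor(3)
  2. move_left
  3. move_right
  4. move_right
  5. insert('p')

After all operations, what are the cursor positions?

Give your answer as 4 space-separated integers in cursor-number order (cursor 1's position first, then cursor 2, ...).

Answer: 7 11 13 5

Derivation:
After op 1 (add_cursor(3)): buffer="zbhsjytcoq" (len 10), cursors c4@3 c1@4 c2@7 c3@8, authorship ..........
After op 2 (move_left): buffer="zbhsjytcoq" (len 10), cursors c4@2 c1@3 c2@6 c3@7, authorship ..........
After op 3 (move_right): buffer="zbhsjytcoq" (len 10), cursors c4@3 c1@4 c2@7 c3@8, authorship ..........
After op 4 (move_right): buffer="zbhsjytcoq" (len 10), cursors c4@4 c1@5 c2@8 c3@9, authorship ..........
After op 5 (insert('p')): buffer="zbhspjpytcpopq" (len 14), cursors c4@5 c1@7 c2@11 c3@13, authorship ....4.1...2.3.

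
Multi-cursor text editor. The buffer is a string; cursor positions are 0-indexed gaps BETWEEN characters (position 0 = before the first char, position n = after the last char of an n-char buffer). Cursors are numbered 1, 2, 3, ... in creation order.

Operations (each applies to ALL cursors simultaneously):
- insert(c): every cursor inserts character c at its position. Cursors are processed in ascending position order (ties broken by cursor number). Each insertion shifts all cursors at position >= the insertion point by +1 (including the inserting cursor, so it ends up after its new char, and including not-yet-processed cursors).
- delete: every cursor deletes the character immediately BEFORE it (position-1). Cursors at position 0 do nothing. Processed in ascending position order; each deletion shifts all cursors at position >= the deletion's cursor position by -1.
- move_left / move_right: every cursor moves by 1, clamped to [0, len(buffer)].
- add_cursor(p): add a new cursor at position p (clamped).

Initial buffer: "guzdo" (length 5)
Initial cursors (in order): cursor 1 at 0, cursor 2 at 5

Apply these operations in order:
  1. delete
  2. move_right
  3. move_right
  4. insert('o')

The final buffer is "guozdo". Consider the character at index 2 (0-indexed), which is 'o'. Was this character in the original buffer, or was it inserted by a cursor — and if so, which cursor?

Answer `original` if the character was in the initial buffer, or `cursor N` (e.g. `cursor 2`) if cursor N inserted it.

Answer: cursor 1

Derivation:
After op 1 (delete): buffer="guzd" (len 4), cursors c1@0 c2@4, authorship ....
After op 2 (move_right): buffer="guzd" (len 4), cursors c1@1 c2@4, authorship ....
After op 3 (move_right): buffer="guzd" (len 4), cursors c1@2 c2@4, authorship ....
After op 4 (insert('o')): buffer="guozdo" (len 6), cursors c1@3 c2@6, authorship ..1..2
Authorship (.=original, N=cursor N): . . 1 . . 2
Index 2: author = 1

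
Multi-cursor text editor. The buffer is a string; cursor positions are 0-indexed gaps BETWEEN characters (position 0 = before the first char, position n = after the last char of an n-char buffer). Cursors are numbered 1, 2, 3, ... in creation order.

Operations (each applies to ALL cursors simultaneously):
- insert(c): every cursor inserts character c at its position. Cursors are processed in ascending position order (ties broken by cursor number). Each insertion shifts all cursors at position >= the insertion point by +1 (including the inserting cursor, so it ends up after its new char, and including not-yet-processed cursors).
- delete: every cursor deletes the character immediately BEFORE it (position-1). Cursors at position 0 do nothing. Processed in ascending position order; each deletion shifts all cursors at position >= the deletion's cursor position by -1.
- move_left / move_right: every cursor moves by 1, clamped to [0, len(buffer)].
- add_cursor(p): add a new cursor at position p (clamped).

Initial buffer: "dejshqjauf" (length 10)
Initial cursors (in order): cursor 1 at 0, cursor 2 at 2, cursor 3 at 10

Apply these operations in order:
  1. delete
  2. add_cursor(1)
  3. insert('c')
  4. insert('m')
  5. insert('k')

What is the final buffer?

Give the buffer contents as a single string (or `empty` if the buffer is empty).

Answer: cmkdccmmkkjshqjaucmk

Derivation:
After op 1 (delete): buffer="djshqjau" (len 8), cursors c1@0 c2@1 c3@8, authorship ........
After op 2 (add_cursor(1)): buffer="djshqjau" (len 8), cursors c1@0 c2@1 c4@1 c3@8, authorship ........
After op 3 (insert('c')): buffer="cdccjshqjauc" (len 12), cursors c1@1 c2@4 c4@4 c3@12, authorship 1.24.......3
After op 4 (insert('m')): buffer="cmdccmmjshqjaucm" (len 16), cursors c1@2 c2@7 c4@7 c3@16, authorship 11.2424.......33
After op 5 (insert('k')): buffer="cmkdccmmkkjshqjaucmk" (len 20), cursors c1@3 c2@10 c4@10 c3@20, authorship 111.242424.......333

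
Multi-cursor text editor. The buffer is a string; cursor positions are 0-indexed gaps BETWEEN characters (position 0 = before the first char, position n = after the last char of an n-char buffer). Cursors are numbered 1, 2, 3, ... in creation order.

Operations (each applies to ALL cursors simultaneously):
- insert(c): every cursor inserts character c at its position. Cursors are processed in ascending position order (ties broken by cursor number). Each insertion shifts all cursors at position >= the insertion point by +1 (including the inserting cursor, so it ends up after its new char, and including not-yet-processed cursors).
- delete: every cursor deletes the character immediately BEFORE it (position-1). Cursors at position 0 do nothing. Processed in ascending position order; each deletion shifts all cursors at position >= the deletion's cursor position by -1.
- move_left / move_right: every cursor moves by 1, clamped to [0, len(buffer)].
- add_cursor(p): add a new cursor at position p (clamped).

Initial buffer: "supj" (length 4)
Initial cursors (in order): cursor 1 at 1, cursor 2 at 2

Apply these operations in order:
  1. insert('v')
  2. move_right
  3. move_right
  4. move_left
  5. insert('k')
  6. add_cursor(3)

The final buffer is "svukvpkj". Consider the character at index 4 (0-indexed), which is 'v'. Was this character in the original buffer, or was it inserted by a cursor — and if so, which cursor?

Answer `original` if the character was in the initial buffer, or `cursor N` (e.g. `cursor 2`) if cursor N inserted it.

After op 1 (insert('v')): buffer="svuvpj" (len 6), cursors c1@2 c2@4, authorship .1.2..
After op 2 (move_right): buffer="svuvpj" (len 6), cursors c1@3 c2@5, authorship .1.2..
After op 3 (move_right): buffer="svuvpj" (len 6), cursors c1@4 c2@6, authorship .1.2..
After op 4 (move_left): buffer="svuvpj" (len 6), cursors c1@3 c2@5, authorship .1.2..
After op 5 (insert('k')): buffer="svukvpkj" (len 8), cursors c1@4 c2@7, authorship .1.12.2.
After op 6 (add_cursor(3)): buffer="svukvpkj" (len 8), cursors c3@3 c1@4 c2@7, authorship .1.12.2.
Authorship (.=original, N=cursor N): . 1 . 1 2 . 2 .
Index 4: author = 2

Answer: cursor 2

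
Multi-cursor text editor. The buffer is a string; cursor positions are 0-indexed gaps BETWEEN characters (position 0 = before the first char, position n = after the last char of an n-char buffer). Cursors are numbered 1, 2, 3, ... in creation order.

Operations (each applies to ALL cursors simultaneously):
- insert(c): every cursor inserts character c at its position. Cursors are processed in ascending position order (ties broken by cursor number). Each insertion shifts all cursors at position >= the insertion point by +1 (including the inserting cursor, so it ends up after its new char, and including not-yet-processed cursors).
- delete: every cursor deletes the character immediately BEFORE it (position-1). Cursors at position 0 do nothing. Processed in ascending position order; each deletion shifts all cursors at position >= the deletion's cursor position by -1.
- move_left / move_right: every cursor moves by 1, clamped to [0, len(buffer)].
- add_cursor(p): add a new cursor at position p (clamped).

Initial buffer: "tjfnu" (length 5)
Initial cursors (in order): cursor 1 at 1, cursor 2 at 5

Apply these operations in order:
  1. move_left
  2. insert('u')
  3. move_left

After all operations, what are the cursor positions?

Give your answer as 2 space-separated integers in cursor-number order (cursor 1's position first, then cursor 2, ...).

Answer: 0 5

Derivation:
After op 1 (move_left): buffer="tjfnu" (len 5), cursors c1@0 c2@4, authorship .....
After op 2 (insert('u')): buffer="utjfnuu" (len 7), cursors c1@1 c2@6, authorship 1....2.
After op 3 (move_left): buffer="utjfnuu" (len 7), cursors c1@0 c2@5, authorship 1....2.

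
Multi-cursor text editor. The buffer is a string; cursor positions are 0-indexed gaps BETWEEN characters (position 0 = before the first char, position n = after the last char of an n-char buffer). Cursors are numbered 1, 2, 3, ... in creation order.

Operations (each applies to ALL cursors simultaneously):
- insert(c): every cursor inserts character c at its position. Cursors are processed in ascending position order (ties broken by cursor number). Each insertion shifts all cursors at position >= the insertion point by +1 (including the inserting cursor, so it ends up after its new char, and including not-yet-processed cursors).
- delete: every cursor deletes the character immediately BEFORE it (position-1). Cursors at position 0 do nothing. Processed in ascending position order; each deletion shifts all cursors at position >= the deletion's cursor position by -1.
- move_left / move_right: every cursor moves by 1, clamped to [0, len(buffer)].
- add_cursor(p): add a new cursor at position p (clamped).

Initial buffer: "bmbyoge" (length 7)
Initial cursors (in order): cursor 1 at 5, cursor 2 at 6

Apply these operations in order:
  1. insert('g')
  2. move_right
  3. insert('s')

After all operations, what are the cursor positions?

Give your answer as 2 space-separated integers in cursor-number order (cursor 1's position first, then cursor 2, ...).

Answer: 8 11

Derivation:
After op 1 (insert('g')): buffer="bmbyoggge" (len 9), cursors c1@6 c2@8, authorship .....1.2.
After op 2 (move_right): buffer="bmbyoggge" (len 9), cursors c1@7 c2@9, authorship .....1.2.
After op 3 (insert('s')): buffer="bmbyoggsges" (len 11), cursors c1@8 c2@11, authorship .....1.12.2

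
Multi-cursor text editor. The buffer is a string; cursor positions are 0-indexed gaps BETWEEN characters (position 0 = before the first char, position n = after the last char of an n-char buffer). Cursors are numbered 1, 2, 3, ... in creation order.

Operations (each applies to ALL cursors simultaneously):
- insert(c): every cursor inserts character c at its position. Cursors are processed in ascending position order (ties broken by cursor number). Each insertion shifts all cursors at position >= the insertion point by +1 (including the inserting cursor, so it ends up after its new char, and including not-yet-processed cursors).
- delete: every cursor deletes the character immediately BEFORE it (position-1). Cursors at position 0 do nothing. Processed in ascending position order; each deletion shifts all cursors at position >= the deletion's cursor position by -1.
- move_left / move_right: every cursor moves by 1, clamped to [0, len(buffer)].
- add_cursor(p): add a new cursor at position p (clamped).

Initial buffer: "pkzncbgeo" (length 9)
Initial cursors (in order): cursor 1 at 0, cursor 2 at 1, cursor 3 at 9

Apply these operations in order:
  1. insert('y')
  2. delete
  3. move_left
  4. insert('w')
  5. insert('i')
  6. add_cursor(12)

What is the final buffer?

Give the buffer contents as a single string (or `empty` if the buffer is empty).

After op 1 (insert('y')): buffer="ypykzncbgeoy" (len 12), cursors c1@1 c2@3 c3@12, authorship 1.2........3
After op 2 (delete): buffer="pkzncbgeo" (len 9), cursors c1@0 c2@1 c3@9, authorship .........
After op 3 (move_left): buffer="pkzncbgeo" (len 9), cursors c1@0 c2@0 c3@8, authorship .........
After op 4 (insert('w')): buffer="wwpkzncbgewo" (len 12), cursors c1@2 c2@2 c3@11, authorship 12........3.
After op 5 (insert('i')): buffer="wwiipkzncbgewio" (len 15), cursors c1@4 c2@4 c3@14, authorship 1212........33.
After op 6 (add_cursor(12)): buffer="wwiipkzncbgewio" (len 15), cursors c1@4 c2@4 c4@12 c3@14, authorship 1212........33.

Answer: wwiipkzncbgewio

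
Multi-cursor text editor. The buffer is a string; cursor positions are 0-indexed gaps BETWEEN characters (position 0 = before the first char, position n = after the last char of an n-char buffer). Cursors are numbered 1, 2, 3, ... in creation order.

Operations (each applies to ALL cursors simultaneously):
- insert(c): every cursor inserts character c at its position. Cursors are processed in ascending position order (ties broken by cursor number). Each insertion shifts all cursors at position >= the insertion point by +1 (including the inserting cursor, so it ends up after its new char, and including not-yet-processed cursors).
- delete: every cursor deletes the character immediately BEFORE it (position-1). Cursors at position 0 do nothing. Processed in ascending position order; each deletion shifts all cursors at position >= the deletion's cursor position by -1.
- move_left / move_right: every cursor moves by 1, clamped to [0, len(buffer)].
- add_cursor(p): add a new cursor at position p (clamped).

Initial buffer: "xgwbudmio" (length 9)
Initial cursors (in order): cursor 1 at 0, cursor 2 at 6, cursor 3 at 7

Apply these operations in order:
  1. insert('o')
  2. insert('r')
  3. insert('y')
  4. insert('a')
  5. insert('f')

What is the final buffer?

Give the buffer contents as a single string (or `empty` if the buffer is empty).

After op 1 (insert('o')): buffer="oxgwbudomoio" (len 12), cursors c1@1 c2@8 c3@10, authorship 1......2.3..
After op 2 (insert('r')): buffer="orxgwbudormorio" (len 15), cursors c1@2 c2@10 c3@13, authorship 11......22.33..
After op 3 (insert('y')): buffer="oryxgwbudorymoryio" (len 18), cursors c1@3 c2@12 c3@16, authorship 111......222.333..
After op 4 (insert('a')): buffer="oryaxgwbudoryamoryaio" (len 21), cursors c1@4 c2@14 c3@19, authorship 1111......2222.3333..
After op 5 (insert('f')): buffer="oryafxgwbudoryafmoryafio" (len 24), cursors c1@5 c2@16 c3@22, authorship 11111......22222.33333..

Answer: oryafxgwbudoryafmoryafio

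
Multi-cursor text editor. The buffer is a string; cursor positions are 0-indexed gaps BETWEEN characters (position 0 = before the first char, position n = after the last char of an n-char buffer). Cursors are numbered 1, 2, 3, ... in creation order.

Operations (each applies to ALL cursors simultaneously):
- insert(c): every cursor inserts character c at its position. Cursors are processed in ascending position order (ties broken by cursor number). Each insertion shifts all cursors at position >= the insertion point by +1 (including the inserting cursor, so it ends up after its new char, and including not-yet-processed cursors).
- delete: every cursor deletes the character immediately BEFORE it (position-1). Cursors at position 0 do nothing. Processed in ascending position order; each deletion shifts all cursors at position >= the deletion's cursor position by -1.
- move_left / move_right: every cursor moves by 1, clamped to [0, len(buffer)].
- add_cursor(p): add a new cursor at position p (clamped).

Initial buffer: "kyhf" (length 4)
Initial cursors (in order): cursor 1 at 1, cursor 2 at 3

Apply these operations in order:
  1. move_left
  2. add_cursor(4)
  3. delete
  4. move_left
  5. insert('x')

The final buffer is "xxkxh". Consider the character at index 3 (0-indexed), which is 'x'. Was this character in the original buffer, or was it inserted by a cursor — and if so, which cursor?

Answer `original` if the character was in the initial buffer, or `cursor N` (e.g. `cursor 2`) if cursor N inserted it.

After op 1 (move_left): buffer="kyhf" (len 4), cursors c1@0 c2@2, authorship ....
After op 2 (add_cursor(4)): buffer="kyhf" (len 4), cursors c1@0 c2@2 c3@4, authorship ....
After op 3 (delete): buffer="kh" (len 2), cursors c1@0 c2@1 c3@2, authorship ..
After op 4 (move_left): buffer="kh" (len 2), cursors c1@0 c2@0 c3@1, authorship ..
After op 5 (insert('x')): buffer="xxkxh" (len 5), cursors c1@2 c2@2 c3@4, authorship 12.3.
Authorship (.=original, N=cursor N): 1 2 . 3 .
Index 3: author = 3

Answer: cursor 3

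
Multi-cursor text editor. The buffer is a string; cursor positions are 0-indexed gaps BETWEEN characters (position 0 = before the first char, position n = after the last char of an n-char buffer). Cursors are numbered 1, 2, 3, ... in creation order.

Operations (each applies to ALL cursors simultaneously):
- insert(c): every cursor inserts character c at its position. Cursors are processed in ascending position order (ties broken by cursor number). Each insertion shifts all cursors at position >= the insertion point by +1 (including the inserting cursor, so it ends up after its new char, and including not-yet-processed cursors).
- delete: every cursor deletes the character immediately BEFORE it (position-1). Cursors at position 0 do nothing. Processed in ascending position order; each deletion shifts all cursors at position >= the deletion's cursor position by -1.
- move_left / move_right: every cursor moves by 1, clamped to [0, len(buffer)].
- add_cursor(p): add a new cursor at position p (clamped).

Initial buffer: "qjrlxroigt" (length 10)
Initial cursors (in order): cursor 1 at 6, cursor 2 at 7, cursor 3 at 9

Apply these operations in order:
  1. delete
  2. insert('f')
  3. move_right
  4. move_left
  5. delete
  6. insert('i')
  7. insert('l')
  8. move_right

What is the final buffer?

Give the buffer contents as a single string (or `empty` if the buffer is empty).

Answer: qjrlxiilliilt

Derivation:
After op 1 (delete): buffer="qjrlxit" (len 7), cursors c1@5 c2@5 c3@6, authorship .......
After op 2 (insert('f')): buffer="qjrlxffift" (len 10), cursors c1@7 c2@7 c3@9, authorship .....12.3.
After op 3 (move_right): buffer="qjrlxffift" (len 10), cursors c1@8 c2@8 c3@10, authorship .....12.3.
After op 4 (move_left): buffer="qjrlxffift" (len 10), cursors c1@7 c2@7 c3@9, authorship .....12.3.
After op 5 (delete): buffer="qjrlxit" (len 7), cursors c1@5 c2@5 c3@6, authorship .......
After op 6 (insert('i')): buffer="qjrlxiiiit" (len 10), cursors c1@7 c2@7 c3@9, authorship .....12.3.
After op 7 (insert('l')): buffer="qjrlxiilliilt" (len 13), cursors c1@9 c2@9 c3@12, authorship .....1212.33.
After op 8 (move_right): buffer="qjrlxiilliilt" (len 13), cursors c1@10 c2@10 c3@13, authorship .....1212.33.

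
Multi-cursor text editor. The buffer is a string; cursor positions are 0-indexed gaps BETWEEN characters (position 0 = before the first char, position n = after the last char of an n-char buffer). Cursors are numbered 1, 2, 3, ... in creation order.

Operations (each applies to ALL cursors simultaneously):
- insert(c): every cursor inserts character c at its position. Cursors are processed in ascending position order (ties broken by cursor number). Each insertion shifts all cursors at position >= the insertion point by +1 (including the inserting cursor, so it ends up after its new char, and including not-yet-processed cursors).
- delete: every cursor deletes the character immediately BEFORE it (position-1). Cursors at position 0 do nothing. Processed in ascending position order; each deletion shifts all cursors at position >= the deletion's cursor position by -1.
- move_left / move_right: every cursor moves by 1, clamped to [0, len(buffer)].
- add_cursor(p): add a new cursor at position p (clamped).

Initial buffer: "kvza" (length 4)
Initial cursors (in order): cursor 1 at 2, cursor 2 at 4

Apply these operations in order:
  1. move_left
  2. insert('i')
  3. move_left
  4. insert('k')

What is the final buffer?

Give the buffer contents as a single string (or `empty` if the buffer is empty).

After op 1 (move_left): buffer="kvza" (len 4), cursors c1@1 c2@3, authorship ....
After op 2 (insert('i')): buffer="kivzia" (len 6), cursors c1@2 c2@5, authorship .1..2.
After op 3 (move_left): buffer="kivzia" (len 6), cursors c1@1 c2@4, authorship .1..2.
After op 4 (insert('k')): buffer="kkivzkia" (len 8), cursors c1@2 c2@6, authorship .11..22.

Answer: kkivzkia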